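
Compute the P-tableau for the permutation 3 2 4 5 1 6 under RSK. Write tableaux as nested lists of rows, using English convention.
Insert 3: appended to row 1. P = [[3]].
Insert 2: 2 bumps 3 from row 1; 3 starts row 2. P = [[2], [3]].
Insert 4: appended to row 1. P = [[2, 4], [3]].
Insert 5: appended to row 1. P = [[2, 4, 5], [3]].
Insert 1: 1 bumps 2 from row 1; 2 bumps 3 from row 2; 3 starts row 3. P = [[1, 4, 5], [2], [3]].
Insert 6: appended to row 1. P = [[1, 4, 5, 6], [2], [3]].

So P = [[1, 4, 5, 6], [2], [3]].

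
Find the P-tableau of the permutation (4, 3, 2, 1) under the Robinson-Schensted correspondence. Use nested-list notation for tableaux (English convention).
Insert 4: appended to row 1. P = [[4]].
Insert 3: 3 bumps 4 from row 1; 4 starts row 2. P = [[3], [4]].
Insert 2: 2 bumps 3 from row 1; 3 bumps 4 from row 2; 4 starts row 3. P = [[2], [3], [4]].
Insert 1: 1 bumps 2 from row 1; 2 bumps 3 from row 2; 3 bumps 4 from row 3; 4 starts row 4. P = [[1], [2], [3], [4]].

So P = [[1], [2], [3], [4]].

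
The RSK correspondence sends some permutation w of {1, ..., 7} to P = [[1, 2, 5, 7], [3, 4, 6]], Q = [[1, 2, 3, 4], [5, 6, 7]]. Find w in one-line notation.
Reverse the RSK construction: for i from n down to 1, find the cell of Q containing i, remove the entry at that cell from P, and reverse-bump it up through P; the value ejected from row 1 is w(i).

Step i=7: Q has 7 at row 2, column 3; remove 6 from row 2 of P and reverse-bump: 6 enters row 1 and ejects 5. So w(7) = 5. P is now [[1, 2, 6, 7], [3, 4]].
Step i=6: Q has 6 at row 2, column 2; remove 4 from row 2 of P and reverse-bump: 4 enters row 1 and ejects 2. So w(6) = 2. P is now [[1, 4, 6, 7], [3]].
Step i=5: Q has 5 at row 2, column 1; remove 3 from row 2 of P and reverse-bump: 3 enters row 1 and ejects 1. So w(5) = 1. P is now [[3, 4, 6, 7]].
Step i=4: Q has 4 at row 1, column 4; remove that cell from P, ejecting 7. So w(4) = 7. P is now [[3, 4, 6]].
Step i=3: Q has 3 at row 1, column 3; remove that cell from P, ejecting 6. So w(3) = 6. P is now [[3, 4]].
Step i=2: Q has 2 at row 1, column 2; remove that cell from P, ejecting 4. So w(2) = 4. P is now [[3]].
Step i=1: Q has 1 at row 1, column 1; remove that cell from P, ejecting 3. So w(1) = 3. P is now [].

So w = 3 4 6 7 1 2 5.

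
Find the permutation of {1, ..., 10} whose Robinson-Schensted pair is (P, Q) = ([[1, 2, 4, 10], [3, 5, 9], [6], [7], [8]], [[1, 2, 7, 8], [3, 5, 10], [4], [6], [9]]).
3 8 7 1 6 5 9 10 2 4

Reverse the RSK construction: for i from n down to 1, find the cell of Q containing i, remove the entry at that cell from P, and reverse-bump it up through P; the value ejected from row 1 is w(i).

Step i=10: Q has 10 at row 2, column 3; remove 9 from row 2 of P and reverse-bump: 9 enters row 1 and ejects 4. So w(10) = 4. P is now [[1, 2, 9, 10], [3, 5], [6], [7], [8]].
Step i=9: Q has 9 at row 5, column 1; remove 8 from row 5 of P and reverse-bump: 8 enters row 4 and ejects 7; 7 enters row 3 and ejects 6; 6 enters row 2 and ejects 5; 5 enters row 1 and ejects 2. So w(9) = 2. P is now [[1, 5, 9, 10], [3, 6], [7], [8]].
Step i=8: Q has 8 at row 1, column 4; remove that cell from P, ejecting 10. So w(8) = 10. P is now [[1, 5, 9], [3, 6], [7], [8]].
Step i=7: Q has 7 at row 1, column 3; remove that cell from P, ejecting 9. So w(7) = 9. P is now [[1, 5], [3, 6], [7], [8]].
Step i=6: Q has 6 at row 4, column 1; remove 8 from row 4 of P and reverse-bump: 8 enters row 3 and ejects 7; 7 enters row 2 and ejects 6; 6 enters row 1 and ejects 5. So w(6) = 5. P is now [[1, 6], [3, 7], [8]].
Step i=5: Q has 5 at row 2, column 2; remove 7 from row 2 of P and reverse-bump: 7 enters row 1 and ejects 6. So w(5) = 6. P is now [[1, 7], [3], [8]].
Step i=4: Q has 4 at row 3, column 1; remove 8 from row 3 of P and reverse-bump: 8 enters row 2 and ejects 3; 3 enters row 1 and ejects 1. So w(4) = 1. P is now [[3, 7], [8]].
Step i=3: Q has 3 at row 2, column 1; remove 8 from row 2 of P and reverse-bump: 8 enters row 1 and ejects 7. So w(3) = 7. P is now [[3, 8]].
Step i=2: Q has 2 at row 1, column 2; remove that cell from P, ejecting 8. So w(2) = 8. P is now [[3]].
Step i=1: Q has 1 at row 1, column 1; remove that cell from P, ejecting 3. So w(1) = 3. P is now [].

So w = 3 8 7 1 6 5 9 10 2 4.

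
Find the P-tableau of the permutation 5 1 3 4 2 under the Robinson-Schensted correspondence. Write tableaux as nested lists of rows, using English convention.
P = [[1, 2, 4], [3], [5]]

Insert 5: appended to row 1. P = [[5]].
Insert 1: 1 bumps 5 from row 1; 5 starts row 2. P = [[1], [5]].
Insert 3: appended to row 1. P = [[1, 3], [5]].
Insert 4: appended to row 1. P = [[1, 3, 4], [5]].
Insert 2: 2 bumps 3 from row 1; 3 bumps 5 from row 2; 5 starts row 3. P = [[1, 2, 4], [3], [5]].

So P = [[1, 2, 4], [3], [5]].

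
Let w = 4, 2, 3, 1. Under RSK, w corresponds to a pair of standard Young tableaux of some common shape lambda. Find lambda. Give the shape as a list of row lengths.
[2, 1, 1]

Row-insert each entry into an empty tableau.

After inserting 4: P = [[4]].
After inserting 2: P = [[2], [4]].
After inserting 3: P = [[2, 3], [4]].
After inserting 1: P = [[1, 3], [2], [4]].

The final insertion tableau P = [[1, 3], [2], [4]] has shape [2, 1, 1].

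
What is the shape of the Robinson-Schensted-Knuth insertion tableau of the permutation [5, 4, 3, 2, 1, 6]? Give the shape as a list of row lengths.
[2, 1, 1, 1, 1]

Row-insert each entry into an empty tableau.

After inserting 5: P = [[5]].
After inserting 4: P = [[4], [5]].
After inserting 3: P = [[3], [4], [5]].
After inserting 2: P = [[2], [3], [4], [5]].
After inserting 1: P = [[1], [2], [3], [4], [5]].
After inserting 6: P = [[1, 6], [2], [3], [4], [5]].

The final insertion tableau P = [[1, 6], [2], [3], [4], [5]] has shape [2, 1, 1, 1, 1].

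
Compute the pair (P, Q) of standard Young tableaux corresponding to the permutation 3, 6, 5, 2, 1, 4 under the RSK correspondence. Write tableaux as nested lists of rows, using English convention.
Insert each entry of the permutation into P by Schensted row insertion, recording in Q the position of each new cell.

Insert 3: appended to row 1. P = [[3]].
Insert 6: appended to row 1. P = [[3, 6]].
Insert 5: 5 bumps 6 from row 1; 6 starts row 2. P = [[3, 5], [6]].
Insert 2: 2 bumps 3 from row 1; 3 bumps 6 from row 2; 6 starts row 3. P = [[2, 5], [3], [6]].
Insert 1: 1 bumps 2 from row 1; 2 bumps 3 from row 2; 3 bumps 6 from row 3; 6 starts row 4. P = [[1, 5], [2], [3], [6]].
Insert 4: 4 bumps 5 from row 1; 5 appends to row 2. P = [[1, 4], [2, 5], [3], [6]].

So P = [[1, 4], [2, 5], [3], [6]], Q = [[1, 2], [3, 6], [4], [5]].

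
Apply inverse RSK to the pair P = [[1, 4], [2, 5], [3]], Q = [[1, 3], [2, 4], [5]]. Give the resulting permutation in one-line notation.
Reverse RSK: for i = n, n-1, ..., 1, locate i in Q, remove the corresponding corner cell from P, and reverse-bump its entry up through P; the value ejected from row 1 is w(i).

So w = 3 2 5 4 1.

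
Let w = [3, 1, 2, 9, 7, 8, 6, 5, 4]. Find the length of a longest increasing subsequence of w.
4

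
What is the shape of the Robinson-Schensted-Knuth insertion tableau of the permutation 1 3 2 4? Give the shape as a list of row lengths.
[3, 1]

Row-insert each entry into an empty tableau.

After inserting 1: P = [[1]].
After inserting 3: P = [[1, 3]].
After inserting 2: P = [[1, 2], [3]].
After inserting 4: P = [[1, 2, 4], [3]].

The final insertion tableau P = [[1, 2, 4], [3]] has shape [3, 1].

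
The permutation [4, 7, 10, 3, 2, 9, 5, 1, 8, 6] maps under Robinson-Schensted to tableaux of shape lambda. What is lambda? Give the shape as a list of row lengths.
[3, 3, 2, 2]

RSK row insertion gives P = [[1, 5, 6], [2, 7, 8], [3, 9], [4, 10]], which has shape [3, 3, 2, 2].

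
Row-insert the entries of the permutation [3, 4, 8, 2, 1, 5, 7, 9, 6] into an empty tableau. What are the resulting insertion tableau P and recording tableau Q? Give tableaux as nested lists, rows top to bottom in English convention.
P = [[1, 4, 5, 6, 9], [2, 7], [3, 8]], Q = [[1, 2, 3, 7, 8], [4, 6], [5, 9]]

Insert each entry of the permutation into P by Schensted row insertion, recording in Q the position of each new cell.

Insert 3: appended to row 1. P = [[3]].
Insert 4: appended to row 1. P = [[3, 4]].
Insert 8: appended to row 1. P = [[3, 4, 8]].
Insert 2: 2 bumps 3 from row 1; 3 starts row 2. P = [[2, 4, 8], [3]].
Insert 1: 1 bumps 2 from row 1; 2 bumps 3 from row 2; 3 starts row 3. P = [[1, 4, 8], [2], [3]].
Insert 5: 5 bumps 8 from row 1; 8 appends to row 2. P = [[1, 4, 5], [2, 8], [3]].
Insert 7: appended to row 1. P = [[1, 4, 5, 7], [2, 8], [3]].
Insert 9: appended to row 1. P = [[1, 4, 5, 7, 9], [2, 8], [3]].
Insert 6: 6 bumps 7 from row 1; 7 bumps 8 from row 2; 8 appends to row 3. P = [[1, 4, 5, 6, 9], [2, 7], [3, 8]].

So P = [[1, 4, 5, 6, 9], [2, 7], [3, 8]], Q = [[1, 2, 3, 7, 8], [4, 6], [5, 9]].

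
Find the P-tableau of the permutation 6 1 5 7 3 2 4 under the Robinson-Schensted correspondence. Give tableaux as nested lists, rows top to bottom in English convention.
Insert 6: appended to row 1. P = [[6]].
Insert 1: 1 bumps 6 from row 1; 6 starts row 2. P = [[1], [6]].
Insert 5: appended to row 1. P = [[1, 5], [6]].
Insert 7: appended to row 1. P = [[1, 5, 7], [6]].
Insert 3: 3 bumps 5 from row 1; 5 bumps 6 from row 2; 6 starts row 3. P = [[1, 3, 7], [5], [6]].
Insert 2: 2 bumps 3 from row 1; 3 bumps 5 from row 2; 5 bumps 6 from row 3; 6 starts row 4. P = [[1, 2, 7], [3], [5], [6]].
Insert 4: 4 bumps 7 from row 1; 7 appends to row 2. P = [[1, 2, 4], [3, 7], [5], [6]].

So P = [[1, 2, 4], [3, 7], [5], [6]].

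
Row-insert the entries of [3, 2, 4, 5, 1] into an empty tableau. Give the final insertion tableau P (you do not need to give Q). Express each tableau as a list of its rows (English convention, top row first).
Insert 3: appended to row 1. P = [[3]].
Insert 2: 2 bumps 3 from row 1; 3 starts row 2. P = [[2], [3]].
Insert 4: appended to row 1. P = [[2, 4], [3]].
Insert 5: appended to row 1. P = [[2, 4, 5], [3]].
Insert 1: 1 bumps 2 from row 1; 2 bumps 3 from row 2; 3 starts row 3. P = [[1, 4, 5], [2], [3]].

So P = [[1, 4, 5], [2], [3]].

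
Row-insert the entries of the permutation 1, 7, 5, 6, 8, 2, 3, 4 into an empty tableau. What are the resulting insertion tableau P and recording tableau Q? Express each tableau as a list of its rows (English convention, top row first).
P = [[1, 2, 3, 4], [5, 6, 8], [7]], Q = [[1, 2, 4, 5], [3, 7, 8], [6]]

Insert each entry of the permutation into P by Schensted row insertion, recording in Q the position of each new cell.

Insert 1: appended to row 1. P = [[1]].
Insert 7: appended to row 1. P = [[1, 7]].
Insert 5: 5 bumps 7 from row 1; 7 starts row 2. P = [[1, 5], [7]].
Insert 6: appended to row 1. P = [[1, 5, 6], [7]].
Insert 8: appended to row 1. P = [[1, 5, 6, 8], [7]].
Insert 2: 2 bumps 5 from row 1; 5 bumps 7 from row 2; 7 starts row 3. P = [[1, 2, 6, 8], [5], [7]].
Insert 3: 3 bumps 6 from row 1; 6 appends to row 2. P = [[1, 2, 3, 8], [5, 6], [7]].
Insert 4: 4 bumps 8 from row 1; 8 appends to row 2. P = [[1, 2, 3, 4], [5, 6, 8], [7]].

So P = [[1, 2, 3, 4], [5, 6, 8], [7]], Q = [[1, 2, 4, 5], [3, 7, 8], [6]].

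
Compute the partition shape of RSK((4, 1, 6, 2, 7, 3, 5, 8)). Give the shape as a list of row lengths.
[5, 3]

Row-insert each entry into an empty tableau.

After inserting 4: P = [[4]].
After inserting 1: P = [[1], [4]].
After inserting 6: P = [[1, 6], [4]].
After inserting 2: P = [[1, 2], [4, 6]].
After inserting 7: P = [[1, 2, 7], [4, 6]].
After inserting 3: P = [[1, 2, 3], [4, 6, 7]].
After inserting 5: P = [[1, 2, 3, 5], [4, 6, 7]].
After inserting 8: P = [[1, 2, 3, 5, 8], [4, 6, 7]].

The final insertion tableau P = [[1, 2, 3, 5, 8], [4, 6, 7]] has shape [5, 3].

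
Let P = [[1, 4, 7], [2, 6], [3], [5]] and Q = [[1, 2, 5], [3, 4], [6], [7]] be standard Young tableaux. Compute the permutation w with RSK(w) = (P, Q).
Reverse the RSK construction: for i from n down to 1, find the cell of Q containing i, remove the entry at that cell from P, and reverse-bump it up through P; the value ejected from row 1 is w(i).

Step i=7: Q has 7 at row 4, column 1; remove 5 from row 4 of P and reverse-bump: 5 enters row 3 and ejects 3; 3 enters row 2 and ejects 2; 2 enters row 1 and ejects 1. So w(7) = 1. P is now [[2, 4, 7], [3, 6], [5]].
Step i=6: Q has 6 at row 3, column 1; remove 5 from row 3 of P and reverse-bump: 5 enters row 2 and ejects 3; 3 enters row 1 and ejects 2. So w(6) = 2. P is now [[3, 4, 7], [5, 6]].
Step i=5: Q has 5 at row 1, column 3; remove that cell from P, ejecting 7. So w(5) = 7. P is now [[3, 4], [5, 6]].
Step i=4: Q has 4 at row 2, column 2; remove 6 from row 2 of P and reverse-bump: 6 enters row 1 and ejects 4. So w(4) = 4. P is now [[3, 6], [5]].
Step i=3: Q has 3 at row 2, column 1; remove 5 from row 2 of P and reverse-bump: 5 enters row 1 and ejects 3. So w(3) = 3. P is now [[5, 6]].
Step i=2: Q has 2 at row 1, column 2; remove that cell from P, ejecting 6. So w(2) = 6. P is now [[5]].
Step i=1: Q has 1 at row 1, column 1; remove that cell from P, ejecting 5. So w(1) = 5. P is now [].

So w = 5 6 3 4 7 2 1.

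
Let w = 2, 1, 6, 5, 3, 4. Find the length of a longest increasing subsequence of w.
3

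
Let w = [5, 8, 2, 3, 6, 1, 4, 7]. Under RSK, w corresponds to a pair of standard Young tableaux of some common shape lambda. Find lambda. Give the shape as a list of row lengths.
[4, 2, 2]

Row-insert each entry into an empty tableau.

After inserting 5: P = [[5]].
After inserting 8: P = [[5, 8]].
After inserting 2: P = [[2, 8], [5]].
After inserting 3: P = [[2, 3], [5, 8]].
After inserting 6: P = [[2, 3, 6], [5, 8]].
After inserting 1: P = [[1, 3, 6], [2, 8], [5]].
After inserting 4: P = [[1, 3, 4], [2, 6], [5, 8]].
After inserting 7: P = [[1, 3, 4, 7], [2, 6], [5, 8]].

The final insertion tableau P = [[1, 3, 4, 7], [2, 6], [5, 8]] has shape [4, 2, 2].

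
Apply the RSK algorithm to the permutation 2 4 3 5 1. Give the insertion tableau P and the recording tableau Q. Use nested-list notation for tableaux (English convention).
P = [[1, 3, 5], [2], [4]], Q = [[1, 2, 4], [3], [5]]

Insert each entry of the permutation into P by Schensted row insertion, recording in Q the position of each new cell.

Insert 2: appended to row 1. P = [[2]].
Insert 4: appended to row 1. P = [[2, 4]].
Insert 3: 3 bumps 4 from row 1; 4 starts row 2. P = [[2, 3], [4]].
Insert 5: appended to row 1. P = [[2, 3, 5], [4]].
Insert 1: 1 bumps 2 from row 1; 2 bumps 4 from row 2; 4 starts row 3. P = [[1, 3, 5], [2], [4]].

So P = [[1, 3, 5], [2], [4]], Q = [[1, 2, 4], [3], [5]].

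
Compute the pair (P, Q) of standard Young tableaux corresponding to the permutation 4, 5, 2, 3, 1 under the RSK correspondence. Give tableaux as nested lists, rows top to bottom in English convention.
Insert each entry of the permutation into P by Schensted row insertion, recording in Q the position of each new cell.

Insert 4: appended to row 1. P = [[4]].
Insert 5: appended to row 1. P = [[4, 5]].
Insert 2: 2 bumps 4 from row 1; 4 starts row 2. P = [[2, 5], [4]].
Insert 3: 3 bumps 5 from row 1; 5 appends to row 2. P = [[2, 3], [4, 5]].
Insert 1: 1 bumps 2 from row 1; 2 bumps 4 from row 2; 4 starts row 3. P = [[1, 3], [2, 5], [4]].

So P = [[1, 3], [2, 5], [4]], Q = [[1, 2], [3, 4], [5]].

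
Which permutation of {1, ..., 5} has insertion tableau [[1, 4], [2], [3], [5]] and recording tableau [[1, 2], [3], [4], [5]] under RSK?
3 5 4 2 1

Reverse the RSK construction: for i from n down to 1, find the cell of Q containing i, remove the entry at that cell from P, and reverse-bump it up through P; the value ejected from row 1 is w(i).

Step i=5: Q has 5 at row 4, column 1; remove 5 from row 4 of P and reverse-bump: 5 enters row 3 and ejects 3; 3 enters row 2 and ejects 2; 2 enters row 1 and ejects 1. So w(5) = 1. P is now [[2, 4], [3], [5]].
Step i=4: Q has 4 at row 3, column 1; remove 5 from row 3 of P and reverse-bump: 5 enters row 2 and ejects 3; 3 enters row 1 and ejects 2. So w(4) = 2. P is now [[3, 4], [5]].
Step i=3: Q has 3 at row 2, column 1; remove 5 from row 2 of P and reverse-bump: 5 enters row 1 and ejects 4. So w(3) = 4. P is now [[3, 5]].
Step i=2: Q has 2 at row 1, column 2; remove that cell from P, ejecting 5. So w(2) = 5. P is now [[3]].
Step i=1: Q has 1 at row 1, column 1; remove that cell from P, ejecting 3. So w(1) = 3. P is now [].

So w = 3 5 4 2 1.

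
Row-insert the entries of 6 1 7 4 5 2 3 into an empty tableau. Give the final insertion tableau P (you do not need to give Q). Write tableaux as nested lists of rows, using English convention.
P = [[1, 2, 3], [4, 5], [6, 7]]

After inserting 6: P = [[6]].
After inserting 1: P = [[1], [6]].
After inserting 7: P = [[1, 7], [6]].
After inserting 4: P = [[1, 4], [6, 7]].
After inserting 5: P = [[1, 4, 5], [6, 7]].
After inserting 2: P = [[1, 2, 5], [4, 7], [6]].
After inserting 3: P = [[1, 2, 3], [4, 5], [6, 7]].

So P = [[1, 2, 3], [4, 5], [6, 7]].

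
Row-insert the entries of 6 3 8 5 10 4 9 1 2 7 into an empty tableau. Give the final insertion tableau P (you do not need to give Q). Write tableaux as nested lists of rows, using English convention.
Insert 6: appended to row 1. P = [[6]].
Insert 3: 3 bumps 6 from row 1; 6 starts row 2. P = [[3], [6]].
Insert 8: appended to row 1. P = [[3, 8], [6]].
Insert 5: 5 bumps 8 from row 1; 8 appends to row 2. P = [[3, 5], [6, 8]].
Insert 10: appended to row 1. P = [[3, 5, 10], [6, 8]].
Insert 4: 4 bumps 5 from row 1; 5 bumps 6 from row 2; 6 starts row 3. P = [[3, 4, 10], [5, 8], [6]].
Insert 9: 9 bumps 10 from row 1; 10 appends to row 2. P = [[3, 4, 9], [5, 8, 10], [6]].
Insert 1: 1 bumps 3 from row 1; 3 bumps 5 from row 2; 5 bumps 6 from row 3; 6 starts row 4. P = [[1, 4, 9], [3, 8, 10], [5], [6]].
Insert 2: 2 bumps 4 from row 1; 4 bumps 8 from row 2; 8 appends to row 3. P = [[1, 2, 9], [3, 4, 10], [5, 8], [6]].
Insert 7: 7 bumps 9 from row 1; 9 bumps 10 from row 2; 10 appends to row 3. P = [[1, 2, 7], [3, 4, 9], [5, 8, 10], [6]].

So P = [[1, 2, 7], [3, 4, 9], [5, 8, 10], [6]].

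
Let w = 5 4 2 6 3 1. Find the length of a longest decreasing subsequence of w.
4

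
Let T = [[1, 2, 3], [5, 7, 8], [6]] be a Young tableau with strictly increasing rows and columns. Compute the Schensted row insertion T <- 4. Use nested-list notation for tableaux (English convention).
[[1, 2, 3, 4], [5, 7, 8], [6]]

4 is larger than every entry of row 1, so it is appended to row 1. The new tableau is [[1, 2, 3, 4], [5, 7, 8], [6]].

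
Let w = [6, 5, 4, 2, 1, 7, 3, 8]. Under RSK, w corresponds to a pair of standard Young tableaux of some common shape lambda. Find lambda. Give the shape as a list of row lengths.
[3, 2, 1, 1, 1]

Row-insert each entry into an empty tableau.

After inserting 6: P = [[6]].
After inserting 5: P = [[5], [6]].
After inserting 4: P = [[4], [5], [6]].
After inserting 2: P = [[2], [4], [5], [6]].
After inserting 1: P = [[1], [2], [4], [5], [6]].
After inserting 7: P = [[1, 7], [2], [4], [5], [6]].
After inserting 3: P = [[1, 3], [2, 7], [4], [5], [6]].
After inserting 8: P = [[1, 3, 8], [2, 7], [4], [5], [6]].

The final insertion tableau P = [[1, 3, 8], [2, 7], [4], [5], [6]] has shape [3, 2, 1, 1, 1].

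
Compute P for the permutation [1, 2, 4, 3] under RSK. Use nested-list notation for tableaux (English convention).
P = [[1, 2, 3], [4]]

Insert 1: appended to row 1. P = [[1]].
Insert 2: appended to row 1. P = [[1, 2]].
Insert 4: appended to row 1. P = [[1, 2, 4]].
Insert 3: 3 bumps 4 from row 1; 4 starts row 2. P = [[1, 2, 3], [4]].

So P = [[1, 2, 3], [4]].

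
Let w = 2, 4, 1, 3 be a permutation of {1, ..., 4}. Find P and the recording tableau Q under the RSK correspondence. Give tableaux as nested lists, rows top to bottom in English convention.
P = [[1, 3], [2, 4]], Q = [[1, 2], [3, 4]]

Insert each entry of the permutation into P by Schensted row insertion, recording in Q the position of each new cell.

Insert 2: appended to row 1. P = [[2]].
Insert 4: appended to row 1. P = [[2, 4]].
Insert 1: 1 bumps 2 from row 1; 2 starts row 2. P = [[1, 4], [2]].
Insert 3: 3 bumps 4 from row 1; 4 appends to row 2. P = [[1, 3], [2, 4]].

So P = [[1, 3], [2, 4]], Q = [[1, 2], [3, 4]].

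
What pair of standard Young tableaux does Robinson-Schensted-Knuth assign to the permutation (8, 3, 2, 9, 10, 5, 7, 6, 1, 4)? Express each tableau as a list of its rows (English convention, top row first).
Insert each entry of the permutation into P by Schensted row insertion, recording in Q the position of each new cell.

After inserting 8: P = [[8]].
After inserting 3: P = [[3], [8]].
After inserting 2: P = [[2], [3], [8]].
After inserting 9: P = [[2, 9], [3], [8]].
After inserting 10: P = [[2, 9, 10], [3], [8]].
After inserting 5: P = [[2, 5, 10], [3, 9], [8]].
After inserting 7: P = [[2, 5, 7], [3, 9, 10], [8]].
After inserting 6: P = [[2, 5, 6], [3, 7, 10], [8, 9]].
After inserting 1: P = [[1, 5, 6], [2, 7, 10], [3, 9], [8]].
After inserting 4: P = [[1, 4, 6], [2, 5, 10], [3, 7], [8, 9]].

So P = [[1, 4, 6], [2, 5, 10], [3, 7], [8, 9]], Q = [[1, 4, 5], [2, 6, 7], [3, 8], [9, 10]].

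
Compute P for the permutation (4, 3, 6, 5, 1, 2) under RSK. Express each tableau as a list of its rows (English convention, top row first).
P = [[1, 2], [3, 5], [4, 6]]

Insert 4: appended to row 1. P = [[4]].
Insert 3: 3 bumps 4 from row 1; 4 starts row 2. P = [[3], [4]].
Insert 6: appended to row 1. P = [[3, 6], [4]].
Insert 5: 5 bumps 6 from row 1; 6 appends to row 2. P = [[3, 5], [4, 6]].
Insert 1: 1 bumps 3 from row 1; 3 bumps 4 from row 2; 4 starts row 3. P = [[1, 5], [3, 6], [4]].
Insert 2: 2 bumps 5 from row 1; 5 bumps 6 from row 2; 6 appends to row 3. P = [[1, 2], [3, 5], [4, 6]].

So P = [[1, 2], [3, 5], [4, 6]].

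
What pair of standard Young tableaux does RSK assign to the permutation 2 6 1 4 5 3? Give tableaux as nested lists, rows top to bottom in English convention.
Insert each entry of the permutation into P by Schensted row insertion, recording in Q the position of each new cell.

Insert 2: appended to row 1. P = [[2]].
Insert 6: appended to row 1. P = [[2, 6]].
Insert 1: 1 bumps 2 from row 1; 2 starts row 2. P = [[1, 6], [2]].
Insert 4: 4 bumps 6 from row 1; 6 appends to row 2. P = [[1, 4], [2, 6]].
Insert 5: appended to row 1. P = [[1, 4, 5], [2, 6]].
Insert 3: 3 bumps 4 from row 1; 4 bumps 6 from row 2; 6 starts row 3. P = [[1, 3, 5], [2, 4], [6]].

So P = [[1, 3, 5], [2, 4], [6]], Q = [[1, 2, 5], [3, 4], [6]].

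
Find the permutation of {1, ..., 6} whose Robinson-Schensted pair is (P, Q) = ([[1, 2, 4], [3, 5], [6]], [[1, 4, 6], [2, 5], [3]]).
Reverse RSK: for i = n, n-1, ..., 1, locate i in Q, remove the corresponding corner cell from P, and reverse-bump its entry up through P; the value ejected from row 1 is w(i).

So w = 6 3 1 5 2 4.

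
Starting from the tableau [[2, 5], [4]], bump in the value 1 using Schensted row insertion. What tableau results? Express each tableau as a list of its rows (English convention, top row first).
[[1, 5], [2], [4]]

In row 1, 1 replaces 2 (the leftmost entry greater than 1); 2 is bumped to row 2. In row 2, 2 replaces 4 (the leftmost entry greater than 2); 4 is bumped to row 3. 4 starts a new row 3. The new tableau is [[1, 5], [2], [4]].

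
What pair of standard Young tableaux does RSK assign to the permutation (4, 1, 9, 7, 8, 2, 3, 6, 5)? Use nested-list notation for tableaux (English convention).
P = [[1, 2, 3, 5], [4, 6, 8], [7], [9]], Q = [[1, 3, 5, 8], [2, 4, 7], [6], [9]]

Insert each entry of the permutation into P by Schensted row insertion, recording in Q the position of each new cell.

Insert 4: appended to row 1. P = [[4]], Q = [[1]].
Insert 1: 1 bumps 4 from row 1; 4 starts row 2. P = [[1], [4]], Q = [[1], [2]].
Insert 9: appended to row 1. P = [[1, 9], [4]], Q = [[1, 3], [2]].
Insert 7: 7 bumps 9 from row 1; 9 appends to row 2. P = [[1, 7], [4, 9]], Q = [[1, 3], [2, 4]].
Insert 8: appended to row 1. P = [[1, 7, 8], [4, 9]], Q = [[1, 3, 5], [2, 4]].
Insert 2: 2 bumps 7 from row 1; 7 bumps 9 from row 2; 9 starts row 3. P = [[1, 2, 8], [4, 7], [9]], Q = [[1, 3, 5], [2, 4], [6]].
Insert 3: 3 bumps 8 from row 1; 8 appends to row 2. P = [[1, 2, 3], [4, 7, 8], [9]], Q = [[1, 3, 5], [2, 4, 7], [6]].
Insert 6: appended to row 1. P = [[1, 2, 3, 6], [4, 7, 8], [9]], Q = [[1, 3, 5, 8], [2, 4, 7], [6]].
Insert 5: 5 bumps 6 from row 1; 6 bumps 7 from row 2; 7 bumps 9 from row 3; 9 starts row 4. P = [[1, 2, 3, 5], [4, 6, 8], [7], [9]], Q = [[1, 3, 5, 8], [2, 4, 7], [6], [9]].

So P = [[1, 2, 3, 5], [4, 6, 8], [7], [9]], Q = [[1, 3, 5, 8], [2, 4, 7], [6], [9]].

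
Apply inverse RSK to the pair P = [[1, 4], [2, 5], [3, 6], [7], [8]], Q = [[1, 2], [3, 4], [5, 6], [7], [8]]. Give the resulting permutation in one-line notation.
Reverse the RSK construction: for i from n down to 1, find the cell of Q containing i, remove the entry at that cell from P, and reverse-bump it up through P; the value ejected from row 1 is w(i).

Step i=8: Q has 8 at row 5, column 1; remove 8 from row 5 of P and reverse-bump: 8 enters row 4 and ejects 7; 7 enters row 3 and ejects 6; 6 enters row 2 and ejects 5; 5 enters row 1 and ejects 4. So w(8) = 4. P is now [[1, 5], [2, 6], [3, 7], [8]].
Step i=7: Q has 7 at row 4, column 1; remove 8 from row 4 of P and reverse-bump: 8 enters row 3 and ejects 7; 7 enters row 2 and ejects 6; 6 enters row 1 and ejects 5. So w(7) = 5. P is now [[1, 6], [2, 7], [3, 8]].
Step i=6: Q has 6 at row 3, column 2; remove 8 from row 3 of P and reverse-bump: 8 enters row 2 and ejects 7; 7 enters row 1 and ejects 6. So w(6) = 6. P is now [[1, 7], [2, 8], [3]].
Step i=5: Q has 5 at row 3, column 1; remove 3 from row 3 of P and reverse-bump: 3 enters row 2 and ejects 2; 2 enters row 1 and ejects 1. So w(5) = 1. P is now [[2, 7], [3, 8]].
Step i=4: Q has 4 at row 2, column 2; remove 8 from row 2 of P and reverse-bump: 8 enters row 1 and ejects 7. So w(4) = 7. P is now [[2, 8], [3]].
Step i=3: Q has 3 at row 2, column 1; remove 3 from row 2 of P and reverse-bump: 3 enters row 1 and ejects 2. So w(3) = 2. P is now [[3, 8]].
Step i=2: Q has 2 at row 1, column 2; remove that cell from P, ejecting 8. So w(2) = 8. P is now [[3]].
Step i=1: Q has 1 at row 1, column 1; remove that cell from P, ejecting 3. So w(1) = 3. P is now [].

So w = 3 8 2 7 1 6 5 4.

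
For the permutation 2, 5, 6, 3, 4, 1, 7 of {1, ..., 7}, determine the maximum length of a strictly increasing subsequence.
4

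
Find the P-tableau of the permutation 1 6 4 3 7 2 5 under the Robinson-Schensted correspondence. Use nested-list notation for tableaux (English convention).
P = [[1, 2, 5], [3, 7], [4], [6]]

Insert 1: appended to row 1. P = [[1]].
Insert 6: appended to row 1. P = [[1, 6]].
Insert 4: 4 bumps 6 from row 1; 6 starts row 2. P = [[1, 4], [6]].
Insert 3: 3 bumps 4 from row 1; 4 bumps 6 from row 2; 6 starts row 3. P = [[1, 3], [4], [6]].
Insert 7: appended to row 1. P = [[1, 3, 7], [4], [6]].
Insert 2: 2 bumps 3 from row 1; 3 bumps 4 from row 2; 4 bumps 6 from row 3; 6 starts row 4. P = [[1, 2, 7], [3], [4], [6]].
Insert 5: 5 bumps 7 from row 1; 7 appends to row 2. P = [[1, 2, 5], [3, 7], [4], [6]].

So P = [[1, 2, 5], [3, 7], [4], [6]].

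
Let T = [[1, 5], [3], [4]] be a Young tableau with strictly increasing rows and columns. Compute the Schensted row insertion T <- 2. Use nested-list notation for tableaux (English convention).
In row 1, 2 replaces 5 (the leftmost entry greater than 2); 5 is bumped to row 2. 5 is appended to row 2. The new tableau is [[1, 2], [3, 5], [4]].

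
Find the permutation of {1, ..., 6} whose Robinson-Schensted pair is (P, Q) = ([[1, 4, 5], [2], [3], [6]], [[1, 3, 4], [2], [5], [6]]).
6 3 4 5 2 1

Reverse the RSK construction: for i from n down to 1, find the cell of Q containing i, remove the entry at that cell from P, and reverse-bump it up through P; the value ejected from row 1 is w(i).

Step i=6: Q has 6 at row 4, column 1; remove 6 from row 4 of P and reverse-bump: 6 enters row 3 and ejects 3; 3 enters row 2 and ejects 2; 2 enters row 1 and ejects 1. So w(6) = 1. P is now [[2, 4, 5], [3], [6]].
Step i=5: Q has 5 at row 3, column 1; remove 6 from row 3 of P and reverse-bump: 6 enters row 2 and ejects 3; 3 enters row 1 and ejects 2. So w(5) = 2. P is now [[3, 4, 5], [6]].
Step i=4: Q has 4 at row 1, column 3; remove that cell from P, ejecting 5. So w(4) = 5. P is now [[3, 4], [6]].
Step i=3: Q has 3 at row 1, column 2; remove that cell from P, ejecting 4. So w(3) = 4. P is now [[3], [6]].
Step i=2: Q has 2 at row 2, column 1; remove 6 from row 2 of P and reverse-bump: 6 enters row 1 and ejects 3. So w(2) = 3. P is now [[6]].
Step i=1: Q has 1 at row 1, column 1; remove that cell from P, ejecting 6. So w(1) = 6. P is now [].

So w = 6 3 4 5 2 1.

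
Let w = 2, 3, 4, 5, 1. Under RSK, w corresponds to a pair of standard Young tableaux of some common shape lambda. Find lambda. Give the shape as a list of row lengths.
RSK row insertion gives P = [[1, 3, 4, 5], [2]], which has shape [4, 1].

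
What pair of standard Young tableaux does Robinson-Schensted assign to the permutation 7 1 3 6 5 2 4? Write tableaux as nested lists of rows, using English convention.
P = [[1, 2, 4], [3, 5], [6], [7]], Q = [[1, 3, 4], [2, 7], [5], [6]]

Insert each entry of the permutation into P by Schensted row insertion, recording in Q the position of each new cell.

Insert 7: appended to row 1. P = [[7]], Q = [[1]].
Insert 1: 1 bumps 7 from row 1; 7 starts row 2. P = [[1], [7]], Q = [[1], [2]].
Insert 3: appended to row 1. P = [[1, 3], [7]], Q = [[1, 3], [2]].
Insert 6: appended to row 1. P = [[1, 3, 6], [7]], Q = [[1, 3, 4], [2]].
Insert 5: 5 bumps 6 from row 1; 6 bumps 7 from row 2; 7 starts row 3. P = [[1, 3, 5], [6], [7]], Q = [[1, 3, 4], [2], [5]].
Insert 2: 2 bumps 3 from row 1; 3 bumps 6 from row 2; 6 bumps 7 from row 3; 7 starts row 4. P = [[1, 2, 5], [3], [6], [7]], Q = [[1, 3, 4], [2], [5], [6]].
Insert 4: 4 bumps 5 from row 1; 5 appends to row 2. P = [[1, 2, 4], [3, 5], [6], [7]], Q = [[1, 3, 4], [2, 7], [5], [6]].

So P = [[1, 2, 4], [3, 5], [6], [7]], Q = [[1, 3, 4], [2, 7], [5], [6]].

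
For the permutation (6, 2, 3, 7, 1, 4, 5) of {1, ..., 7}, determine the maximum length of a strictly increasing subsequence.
4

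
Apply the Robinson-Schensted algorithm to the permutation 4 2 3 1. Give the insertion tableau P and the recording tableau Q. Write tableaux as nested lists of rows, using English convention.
Insert each entry of the permutation into P by Schensted row insertion, recording in Q the position of each new cell.

Insert 4: appended to row 1. P = [[4]].
Insert 2: 2 bumps 4 from row 1; 4 starts row 2. P = [[2], [4]].
Insert 3: appended to row 1. P = [[2, 3], [4]].
Insert 1: 1 bumps 2 from row 1; 2 bumps 4 from row 2; 4 starts row 3. P = [[1, 3], [2], [4]].

So P = [[1, 3], [2], [4]], Q = [[1, 3], [2], [4]].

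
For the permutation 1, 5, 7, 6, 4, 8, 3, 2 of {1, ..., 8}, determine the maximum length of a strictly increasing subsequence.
4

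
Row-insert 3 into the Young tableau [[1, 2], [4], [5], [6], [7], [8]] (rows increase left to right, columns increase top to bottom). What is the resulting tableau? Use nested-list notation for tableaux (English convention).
3 is larger than every entry of row 1, so it is appended to row 1. The new tableau is [[1, 2, 3], [4], [5], [6], [7], [8]].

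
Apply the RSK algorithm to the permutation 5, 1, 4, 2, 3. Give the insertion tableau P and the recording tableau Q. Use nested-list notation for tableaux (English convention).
P = [[1, 2, 3], [4], [5]], Q = [[1, 3, 5], [2], [4]]

Insert each entry of the permutation into P by Schensted row insertion, recording in Q the position of each new cell.

Insert 5: appended to row 1. P = [[5]].
Insert 1: 1 bumps 5 from row 1; 5 starts row 2. P = [[1], [5]].
Insert 4: appended to row 1. P = [[1, 4], [5]].
Insert 2: 2 bumps 4 from row 1; 4 bumps 5 from row 2; 5 starts row 3. P = [[1, 2], [4], [5]].
Insert 3: appended to row 1. P = [[1, 2, 3], [4], [5]].

So P = [[1, 2, 3], [4], [5]], Q = [[1, 3, 5], [2], [4]].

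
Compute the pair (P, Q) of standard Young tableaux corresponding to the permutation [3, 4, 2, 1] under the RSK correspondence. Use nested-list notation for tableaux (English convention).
Insert each entry of the permutation into P by Schensted row insertion, recording in Q the position of each new cell.

After inserting 3: P = [[3]].
After inserting 4: P = [[3, 4]].
After inserting 2: P = [[2, 4], [3]].
After inserting 1: P = [[1, 4], [2], [3]].

So P = [[1, 4], [2], [3]], Q = [[1, 2], [3], [4]].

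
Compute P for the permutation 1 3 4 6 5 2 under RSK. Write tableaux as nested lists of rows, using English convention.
Insert 1: appended to row 1. P = [[1]].
Insert 3: appended to row 1. P = [[1, 3]].
Insert 4: appended to row 1. P = [[1, 3, 4]].
Insert 6: appended to row 1. P = [[1, 3, 4, 6]].
Insert 5: 5 bumps 6 from row 1; 6 starts row 2. P = [[1, 3, 4, 5], [6]].
Insert 2: 2 bumps 3 from row 1; 3 bumps 6 from row 2; 6 starts row 3. P = [[1, 2, 4, 5], [3], [6]].

So P = [[1, 2, 4, 5], [3], [6]].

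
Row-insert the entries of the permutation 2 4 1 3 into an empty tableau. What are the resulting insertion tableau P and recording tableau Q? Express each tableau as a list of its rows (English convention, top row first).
Insert each entry of the permutation into P by Schensted row insertion, recording in Q the position of each new cell.

Insert 2: appended to row 1. P = [[2]].
Insert 4: appended to row 1. P = [[2, 4]].
Insert 1: 1 bumps 2 from row 1; 2 starts row 2. P = [[1, 4], [2]].
Insert 3: 3 bumps 4 from row 1; 4 appends to row 2. P = [[1, 3], [2, 4]].

So P = [[1, 3], [2, 4]], Q = [[1, 2], [3, 4]].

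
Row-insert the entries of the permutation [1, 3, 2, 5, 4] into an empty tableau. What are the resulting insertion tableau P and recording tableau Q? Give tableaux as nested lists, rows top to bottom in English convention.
P = [[1, 2, 4], [3, 5]], Q = [[1, 2, 4], [3, 5]]

Insert each entry of the permutation into P by Schensted row insertion, recording in Q the position of each new cell.

Insert 1: appended to row 1. P = [[1]].
Insert 3: appended to row 1. P = [[1, 3]].
Insert 2: 2 bumps 3 from row 1; 3 starts row 2. P = [[1, 2], [3]].
Insert 5: appended to row 1. P = [[1, 2, 5], [3]].
Insert 4: 4 bumps 5 from row 1; 5 appends to row 2. P = [[1, 2, 4], [3, 5]].

So P = [[1, 2, 4], [3, 5]], Q = [[1, 2, 4], [3, 5]].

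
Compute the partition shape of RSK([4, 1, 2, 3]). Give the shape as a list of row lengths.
Row-insert each entry into an empty tableau.

After inserting 4: P = [[4]].
After inserting 1: P = [[1], [4]].
After inserting 2: P = [[1, 2], [4]].
After inserting 3: P = [[1, 2, 3], [4]].

The final insertion tableau P = [[1, 2, 3], [4]] has shape [3, 1].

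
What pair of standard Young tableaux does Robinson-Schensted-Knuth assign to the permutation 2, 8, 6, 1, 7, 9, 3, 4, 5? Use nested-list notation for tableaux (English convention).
P = [[1, 3, 4, 5], [2, 6, 7, 9], [8]], Q = [[1, 2, 5, 6], [3, 7, 8, 9], [4]]

Insert each entry of the permutation into P by Schensted row insertion, recording in Q the position of each new cell.

Insert 2: appended to row 1. P = [[2]].
Insert 8: appended to row 1. P = [[2, 8]].
Insert 6: 6 bumps 8 from row 1; 8 starts row 2. P = [[2, 6], [8]].
Insert 1: 1 bumps 2 from row 1; 2 bumps 8 from row 2; 8 starts row 3. P = [[1, 6], [2], [8]].
Insert 7: appended to row 1. P = [[1, 6, 7], [2], [8]].
Insert 9: appended to row 1. P = [[1, 6, 7, 9], [2], [8]].
Insert 3: 3 bumps 6 from row 1; 6 appends to row 2. P = [[1, 3, 7, 9], [2, 6], [8]].
Insert 4: 4 bumps 7 from row 1; 7 appends to row 2. P = [[1, 3, 4, 9], [2, 6, 7], [8]].
Insert 5: 5 bumps 9 from row 1; 9 appends to row 2. P = [[1, 3, 4, 5], [2, 6, 7, 9], [8]].

So P = [[1, 3, 4, 5], [2, 6, 7, 9], [8]], Q = [[1, 2, 5, 6], [3, 7, 8, 9], [4]].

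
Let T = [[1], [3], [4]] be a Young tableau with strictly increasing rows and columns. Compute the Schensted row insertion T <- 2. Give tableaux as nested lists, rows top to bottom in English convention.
2 is larger than every entry of row 1, so it is appended to row 1. The new tableau is [[1, 2], [3], [4]].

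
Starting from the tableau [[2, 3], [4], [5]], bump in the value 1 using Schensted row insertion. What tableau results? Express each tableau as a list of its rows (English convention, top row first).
[[1, 3], [2], [4], [5]]

In row 1, 1 replaces 2 (the leftmost entry greater than 1); 2 is bumped to row 2. In row 2, 2 replaces 4 (the leftmost entry greater than 2); 4 is bumped to row 3. In row 3, 4 replaces 5 (the leftmost entry greater than 4); 5 is bumped to row 4. 5 starts a new row 4. The new tableau is [[1, 3], [2], [4], [5]].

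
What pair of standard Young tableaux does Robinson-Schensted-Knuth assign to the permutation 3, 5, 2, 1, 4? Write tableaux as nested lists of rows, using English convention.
Insert each entry of the permutation into P by Schensted row insertion, recording in Q the position of each new cell.

Insert 3: appended to row 1. P = [[3]].
Insert 5: appended to row 1. P = [[3, 5]].
Insert 2: 2 bumps 3 from row 1; 3 starts row 2. P = [[2, 5], [3]].
Insert 1: 1 bumps 2 from row 1; 2 bumps 3 from row 2; 3 starts row 3. P = [[1, 5], [2], [3]].
Insert 4: 4 bumps 5 from row 1; 5 appends to row 2. P = [[1, 4], [2, 5], [3]].

So P = [[1, 4], [2, 5], [3]], Q = [[1, 2], [3, 5], [4]].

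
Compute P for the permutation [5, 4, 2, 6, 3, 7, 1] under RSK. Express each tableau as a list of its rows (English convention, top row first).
P = [[1, 3, 7], [2, 6], [4], [5]]

After inserting 5: P = [[5]].
After inserting 4: P = [[4], [5]].
After inserting 2: P = [[2], [4], [5]].
After inserting 6: P = [[2, 6], [4], [5]].
After inserting 3: P = [[2, 3], [4, 6], [5]].
After inserting 7: P = [[2, 3, 7], [4, 6], [5]].
After inserting 1: P = [[1, 3, 7], [2, 6], [4], [5]].

So P = [[1, 3, 7], [2, 6], [4], [5]].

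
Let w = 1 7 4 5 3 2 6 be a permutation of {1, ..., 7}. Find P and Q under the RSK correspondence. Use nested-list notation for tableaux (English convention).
P = [[1, 2, 5, 6], [3], [4], [7]], Q = [[1, 2, 4, 7], [3], [5], [6]]

Insert each entry of the permutation into P by Schensted row insertion, recording in Q the position of each new cell.

Insert 1: appended to row 1. P = [[1]], Q = [[1]].
Insert 7: appended to row 1. P = [[1, 7]], Q = [[1, 2]].
Insert 4: 4 bumps 7 from row 1; 7 starts row 2. P = [[1, 4], [7]], Q = [[1, 2], [3]].
Insert 5: appended to row 1. P = [[1, 4, 5], [7]], Q = [[1, 2, 4], [3]].
Insert 3: 3 bumps 4 from row 1; 4 bumps 7 from row 2; 7 starts row 3. P = [[1, 3, 5], [4], [7]], Q = [[1, 2, 4], [3], [5]].
Insert 2: 2 bumps 3 from row 1; 3 bumps 4 from row 2; 4 bumps 7 from row 3; 7 starts row 4. P = [[1, 2, 5], [3], [4], [7]], Q = [[1, 2, 4], [3], [5], [6]].
Insert 6: appended to row 1. P = [[1, 2, 5, 6], [3], [4], [7]], Q = [[1, 2, 4, 7], [3], [5], [6]].

So P = [[1, 2, 5, 6], [3], [4], [7]], Q = [[1, 2, 4, 7], [3], [5], [6]].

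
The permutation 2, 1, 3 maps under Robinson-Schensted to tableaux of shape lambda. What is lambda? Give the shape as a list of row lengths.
RSK row insertion gives P = [[1, 3], [2]], which has shape [2, 1].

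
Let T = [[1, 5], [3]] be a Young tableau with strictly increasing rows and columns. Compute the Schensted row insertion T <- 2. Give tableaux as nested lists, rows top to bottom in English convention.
In row 1, 2 replaces 5 (the leftmost entry greater than 2); 5 is bumped to row 2. 5 is appended to row 2. The new tableau is [[1, 2], [3, 5]].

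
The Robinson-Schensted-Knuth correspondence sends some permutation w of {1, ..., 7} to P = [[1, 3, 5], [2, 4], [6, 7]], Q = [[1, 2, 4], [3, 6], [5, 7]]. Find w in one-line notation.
Reverse the RSK construction: for i from n down to 1, find the cell of Q containing i, remove the entry at that cell from P, and reverse-bump it up through P; the value ejected from row 1 is w(i).

Step i=7: Q has 7 at row 3, column 2; remove 7 from row 3 of P and reverse-bump: 7 enters row 2 and ejects 4; 4 enters row 1 and ejects 3. So w(7) = 3. P is now [[1, 4, 5], [2, 7], [6]].
Step i=6: Q has 6 at row 2, column 2; remove 7 from row 2 of P and reverse-bump: 7 enters row 1 and ejects 5. So w(6) = 5. P is now [[1, 4, 7], [2], [6]].
Step i=5: Q has 5 at row 3, column 1; remove 6 from row 3 of P and reverse-bump: 6 enters row 2 and ejects 2; 2 enters row 1 and ejects 1. So w(5) = 1. P is now [[2, 4, 7], [6]].
Step i=4: Q has 4 at row 1, column 3; remove that cell from P, ejecting 7. So w(4) = 7. P is now [[2, 4], [6]].
Step i=3: Q has 3 at row 2, column 1; remove 6 from row 2 of P and reverse-bump: 6 enters row 1 and ejects 4. So w(3) = 4. P is now [[2, 6]].
Step i=2: Q has 2 at row 1, column 2; remove that cell from P, ejecting 6. So w(2) = 6. P is now [[2]].
Step i=1: Q has 1 at row 1, column 1; remove that cell from P, ejecting 2. So w(1) = 2. P is now [].

So w = 2 6 4 7 1 5 3.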